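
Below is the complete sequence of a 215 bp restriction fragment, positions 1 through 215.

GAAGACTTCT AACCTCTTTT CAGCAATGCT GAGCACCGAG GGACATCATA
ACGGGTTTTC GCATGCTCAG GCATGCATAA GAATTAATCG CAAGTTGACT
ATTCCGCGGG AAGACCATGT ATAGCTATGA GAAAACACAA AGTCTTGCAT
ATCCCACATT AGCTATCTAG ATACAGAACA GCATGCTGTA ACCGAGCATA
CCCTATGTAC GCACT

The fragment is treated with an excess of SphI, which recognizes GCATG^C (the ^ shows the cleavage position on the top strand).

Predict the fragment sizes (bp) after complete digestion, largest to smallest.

110, 65, 30, 10 bp

SphI sites (GCATGC) start at positions 61, 71, 181.
SphI cuts after base 5 of each site (before the last base), so after positions 65, 75, 185.
Linear molecule, 3 cuts → 4 fragments:
  1–65 → 65 bp
  66–75 → 10 bp
  76–185 → 110 bp
  186–215 → 30 bp
Sorted largest to smallest: 110, 65, 30, 10 bp.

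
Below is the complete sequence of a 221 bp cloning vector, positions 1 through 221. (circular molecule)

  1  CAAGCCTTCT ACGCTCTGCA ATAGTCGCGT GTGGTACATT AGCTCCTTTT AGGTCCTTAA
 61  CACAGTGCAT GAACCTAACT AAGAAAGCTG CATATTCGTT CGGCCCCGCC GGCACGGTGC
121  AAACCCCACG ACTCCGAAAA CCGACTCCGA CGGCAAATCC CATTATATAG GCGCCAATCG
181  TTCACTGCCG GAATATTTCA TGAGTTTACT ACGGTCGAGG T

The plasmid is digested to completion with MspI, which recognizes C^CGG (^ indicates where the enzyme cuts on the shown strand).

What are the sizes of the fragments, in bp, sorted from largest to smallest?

MspI sites (CCGG) start at positions 109, 188.
MspI cuts after the first base of each site, so after positions 109, 188.
Circular molecule, 2 cuts → 2 fragments:
  110–188 → 79 bp
  189–221 then 1–109 → 33 + 109 = 142 bp
Sorted largest to smallest: 142, 79 bp.

142, 79 bp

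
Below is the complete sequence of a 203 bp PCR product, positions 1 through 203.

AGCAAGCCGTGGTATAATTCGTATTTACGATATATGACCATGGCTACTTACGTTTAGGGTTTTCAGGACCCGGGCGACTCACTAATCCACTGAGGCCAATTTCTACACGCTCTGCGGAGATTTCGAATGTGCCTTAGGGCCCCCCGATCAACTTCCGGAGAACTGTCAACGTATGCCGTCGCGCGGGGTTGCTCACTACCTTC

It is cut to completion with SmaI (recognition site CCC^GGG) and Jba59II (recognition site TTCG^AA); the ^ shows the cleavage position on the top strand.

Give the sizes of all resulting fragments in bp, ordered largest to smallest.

The SmaI site (CCCGGG) starts at position 69.
SmaI cuts after base 3 of each site, so after position 71.
The Jba59II site (TTCGAA) starts at position 122.
Jba59II cuts after base 4 of each site, so after position 125.
Combined cut positions: 71, 125.
Linear molecule, 2 cuts → 3 fragments:
  1–71 → 71 bp
  72–125 → 54 bp
  126–203 → 78 bp
Sorted largest to smallest: 78, 71, 54 bp.

78, 71, 54 bp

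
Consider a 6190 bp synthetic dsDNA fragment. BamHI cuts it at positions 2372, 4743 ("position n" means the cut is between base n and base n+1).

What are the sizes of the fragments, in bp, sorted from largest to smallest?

2372, 2371, 1447 bp

Linear molecule, 2 cuts → 3 fragments:
  2372 − 0 = 2372 bp
  4743 − 2372 = 2371 bp
  6190 − 4743 = 1447 bp
Sorted largest to smallest: 2372, 2371, 1447 bp.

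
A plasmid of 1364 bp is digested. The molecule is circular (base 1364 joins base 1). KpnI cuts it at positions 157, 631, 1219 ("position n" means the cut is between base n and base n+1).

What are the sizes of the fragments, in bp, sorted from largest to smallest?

588, 474, 302 bp

Circular molecule, 3 cuts → 3 fragments:
  631 − 157 = 474 bp
  1219 − 631 = 588 bp
  wrap: 1364 − 1219 + 157 = 302 bp
Sorted largest to smallest: 588, 474, 302 bp.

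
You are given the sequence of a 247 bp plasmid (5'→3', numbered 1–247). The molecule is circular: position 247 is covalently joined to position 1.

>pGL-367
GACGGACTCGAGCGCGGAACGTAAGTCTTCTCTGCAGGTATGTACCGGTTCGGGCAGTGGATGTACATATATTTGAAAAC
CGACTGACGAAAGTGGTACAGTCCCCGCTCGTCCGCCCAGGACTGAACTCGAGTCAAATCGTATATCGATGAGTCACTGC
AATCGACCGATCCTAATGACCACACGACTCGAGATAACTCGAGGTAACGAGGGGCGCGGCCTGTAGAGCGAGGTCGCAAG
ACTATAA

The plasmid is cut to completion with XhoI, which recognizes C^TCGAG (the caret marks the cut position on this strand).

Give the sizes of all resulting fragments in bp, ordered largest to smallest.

121, 60, 56, 10 bp

XhoI sites (CTCGAG) start at positions 7, 128, 188, 198.
XhoI cuts after the first base of each site, so after positions 7, 128, 188, 198.
Circular molecule, 4 cuts → 4 fragments:
  8–128 → 121 bp
  129–188 → 60 bp
  189–198 → 10 bp
  199–247 then 1–7 → 49 + 7 = 56 bp
Sorted largest to smallest: 121, 60, 56, 10 bp.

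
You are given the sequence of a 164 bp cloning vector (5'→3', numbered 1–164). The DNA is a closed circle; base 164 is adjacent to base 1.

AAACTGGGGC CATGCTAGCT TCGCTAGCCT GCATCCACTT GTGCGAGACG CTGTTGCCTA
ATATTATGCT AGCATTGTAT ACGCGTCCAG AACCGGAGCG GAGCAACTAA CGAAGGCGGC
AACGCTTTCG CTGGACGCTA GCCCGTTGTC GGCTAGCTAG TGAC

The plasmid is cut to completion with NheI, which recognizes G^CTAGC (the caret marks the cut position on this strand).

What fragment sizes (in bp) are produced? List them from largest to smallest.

69, 45, 26, 15, 9 bp

NheI sites (GCTAGC) start at positions 14, 23, 68, 137, 152.
NheI cuts after the first base of each site, so after positions 14, 23, 68, 137, 152.
Circular molecule, 5 cuts → 5 fragments:
  15–23 → 9 bp
  24–68 → 45 bp
  69–137 → 69 bp
  138–152 → 15 bp
  153–164 then 1–14 → 12 + 14 = 26 bp
Sorted largest to smallest: 69, 45, 26, 15, 9 bp.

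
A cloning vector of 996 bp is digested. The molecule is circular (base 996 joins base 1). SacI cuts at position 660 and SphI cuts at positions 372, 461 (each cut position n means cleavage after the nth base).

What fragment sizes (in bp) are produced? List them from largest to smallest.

Combined cut positions (sorted): 372, 461, 660.
Circular molecule, 3 cuts → 3 fragments:
  461 − 372 = 89 bp
  660 − 461 = 199 bp
  wrap: 996 − 660 + 372 = 708 bp
Sorted largest to smallest: 708, 199, 89 bp.

708, 199, 89 bp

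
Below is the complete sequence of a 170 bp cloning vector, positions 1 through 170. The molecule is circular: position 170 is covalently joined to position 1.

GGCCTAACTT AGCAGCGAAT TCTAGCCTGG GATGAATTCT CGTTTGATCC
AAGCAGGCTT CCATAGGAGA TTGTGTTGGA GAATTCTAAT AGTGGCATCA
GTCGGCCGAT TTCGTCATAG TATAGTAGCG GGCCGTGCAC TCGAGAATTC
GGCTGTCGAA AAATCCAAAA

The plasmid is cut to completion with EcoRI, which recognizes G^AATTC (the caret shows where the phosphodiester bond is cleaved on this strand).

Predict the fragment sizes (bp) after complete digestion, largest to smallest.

64, 47, 42, 17 bp

EcoRI sites (GAATTC) start at positions 17, 34, 81, 145.
EcoRI cuts after the first base of each site, so after positions 17, 34, 81, 145.
Circular molecule, 4 cuts → 4 fragments:
  18–34 → 17 bp
  35–81 → 47 bp
  82–145 → 64 bp
  146–170 then 1–17 → 25 + 17 = 42 bp
Sorted largest to smallest: 64, 47, 42, 17 bp.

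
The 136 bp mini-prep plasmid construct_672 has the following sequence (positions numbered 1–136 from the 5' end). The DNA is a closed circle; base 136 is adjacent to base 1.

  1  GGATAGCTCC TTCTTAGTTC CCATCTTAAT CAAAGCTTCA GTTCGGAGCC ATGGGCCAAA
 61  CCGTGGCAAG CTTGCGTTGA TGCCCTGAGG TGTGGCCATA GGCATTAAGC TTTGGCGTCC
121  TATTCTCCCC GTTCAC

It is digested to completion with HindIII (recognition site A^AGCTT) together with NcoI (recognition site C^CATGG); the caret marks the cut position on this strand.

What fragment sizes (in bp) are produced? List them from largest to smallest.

62, 39, 19, 16 bp

HindIII sites (AAGCTT) start at positions 33, 68, 107.
HindIII cuts after the first base of each site, so after positions 33, 68, 107.
The NcoI site (CCATGG) starts at position 49.
NcoI cuts after the first base of each site, so after position 49.
Combined cut positions: 33, 49, 68, 107.
Circular molecule, 4 cuts → 4 fragments:
  34–49 → 16 bp
  50–68 → 19 bp
  69–107 → 39 bp
  108–136 then 1–33 → 29 + 33 = 62 bp
Sorted largest to smallest: 62, 39, 19, 16 bp.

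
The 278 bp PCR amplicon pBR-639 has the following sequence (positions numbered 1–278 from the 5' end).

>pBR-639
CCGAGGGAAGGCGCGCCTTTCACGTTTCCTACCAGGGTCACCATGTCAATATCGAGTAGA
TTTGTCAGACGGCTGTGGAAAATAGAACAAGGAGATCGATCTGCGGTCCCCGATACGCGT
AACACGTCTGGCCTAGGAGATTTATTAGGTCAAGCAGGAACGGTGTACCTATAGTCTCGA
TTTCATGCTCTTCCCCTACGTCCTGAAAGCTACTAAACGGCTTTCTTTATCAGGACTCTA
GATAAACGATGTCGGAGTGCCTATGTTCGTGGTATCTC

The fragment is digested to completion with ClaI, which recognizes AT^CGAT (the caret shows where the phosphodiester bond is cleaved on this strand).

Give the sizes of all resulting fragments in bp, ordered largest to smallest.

182, 96 bp

The ClaI site (ATCGAT) starts at position 95.
ClaI cuts after base 2 of each site, so after position 96.
Linear molecule, 1 cut → 2 fragments:
  1–96 → 96 bp
  97–278 → 182 bp
Sorted largest to smallest: 182, 96 bp.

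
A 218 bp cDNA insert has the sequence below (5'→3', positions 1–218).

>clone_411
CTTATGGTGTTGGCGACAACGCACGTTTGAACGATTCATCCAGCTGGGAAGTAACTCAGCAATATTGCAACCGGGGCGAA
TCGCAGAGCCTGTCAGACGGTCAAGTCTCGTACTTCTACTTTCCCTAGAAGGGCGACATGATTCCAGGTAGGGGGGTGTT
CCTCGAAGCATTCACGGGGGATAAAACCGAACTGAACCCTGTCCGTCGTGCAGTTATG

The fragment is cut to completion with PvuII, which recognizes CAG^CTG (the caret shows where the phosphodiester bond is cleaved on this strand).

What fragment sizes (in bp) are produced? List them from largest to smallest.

The PvuII site (CAGCTG) starts at position 41.
PvuII cuts after base 3 of each site, so after position 43.
Linear molecule, 1 cut → 2 fragments:
  1–43 → 43 bp
  44–218 → 175 bp
Sorted largest to smallest: 175, 43 bp.

175, 43 bp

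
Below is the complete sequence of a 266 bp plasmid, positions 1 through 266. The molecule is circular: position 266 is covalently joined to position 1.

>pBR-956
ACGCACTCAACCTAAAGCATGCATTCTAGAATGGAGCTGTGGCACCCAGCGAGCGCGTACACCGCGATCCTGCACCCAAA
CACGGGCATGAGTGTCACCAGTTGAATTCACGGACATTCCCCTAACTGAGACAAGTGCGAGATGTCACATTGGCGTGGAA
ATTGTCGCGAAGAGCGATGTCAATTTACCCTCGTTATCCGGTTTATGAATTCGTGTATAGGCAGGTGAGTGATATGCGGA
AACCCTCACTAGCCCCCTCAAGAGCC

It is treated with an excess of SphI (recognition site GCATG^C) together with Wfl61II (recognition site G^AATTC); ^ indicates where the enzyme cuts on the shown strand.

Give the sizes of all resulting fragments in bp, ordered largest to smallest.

The SphI site (GCATGC) starts at position 17.
SphI cuts after base 5 of each site (before the last base), so after position 21.
Wfl61II sites (GAATTC) start at positions 104, 207.
Wfl61II cuts after the first base of each site, so after positions 104, 207.
Combined cut positions: 21, 104, 207.
Circular molecule, 3 cuts → 3 fragments:
  22–104 → 83 bp
  105–207 → 103 bp
  208–266 then 1–21 → 59 + 21 = 80 bp
Sorted largest to smallest: 103, 83, 80 bp.

103, 83, 80 bp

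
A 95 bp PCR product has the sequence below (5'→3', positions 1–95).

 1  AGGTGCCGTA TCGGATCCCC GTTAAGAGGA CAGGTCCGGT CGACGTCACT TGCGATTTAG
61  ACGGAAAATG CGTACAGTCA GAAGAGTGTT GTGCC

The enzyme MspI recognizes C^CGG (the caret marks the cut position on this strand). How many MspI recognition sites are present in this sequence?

1

CCGG occurs starting at position 36.
MspI cuts at 1 site.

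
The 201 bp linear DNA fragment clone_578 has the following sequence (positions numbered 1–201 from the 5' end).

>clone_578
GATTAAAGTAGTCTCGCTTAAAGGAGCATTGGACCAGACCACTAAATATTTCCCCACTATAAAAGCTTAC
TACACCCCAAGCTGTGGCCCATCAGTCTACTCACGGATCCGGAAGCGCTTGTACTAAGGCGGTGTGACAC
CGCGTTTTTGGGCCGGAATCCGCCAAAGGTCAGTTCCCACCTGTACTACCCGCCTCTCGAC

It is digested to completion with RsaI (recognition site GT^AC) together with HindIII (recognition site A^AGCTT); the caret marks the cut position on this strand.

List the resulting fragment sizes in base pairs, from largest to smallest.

63, 62, 59, 17 bp

RsaI sites (GTAC) start at positions 121, 183.
RsaI cuts after base 2 of each site, so after positions 122, 184.
The HindIII site (AAGCTT) starts at position 63.
HindIII cuts after the first base of each site, so after position 63.
Combined cut positions: 63, 122, 184.
Linear molecule, 3 cuts → 4 fragments:
  1–63 → 63 bp
  64–122 → 59 bp
  123–184 → 62 bp
  185–201 → 17 bp
Sorted largest to smallest: 63, 62, 59, 17 bp.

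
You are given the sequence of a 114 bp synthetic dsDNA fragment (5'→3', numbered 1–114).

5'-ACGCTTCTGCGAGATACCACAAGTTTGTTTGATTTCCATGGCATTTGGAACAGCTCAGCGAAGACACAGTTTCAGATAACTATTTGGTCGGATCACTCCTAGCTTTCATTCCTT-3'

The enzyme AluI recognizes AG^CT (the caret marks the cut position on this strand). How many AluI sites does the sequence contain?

2

AGCT occurs starting at positions 52, 101.
AluI cuts at 2 sites.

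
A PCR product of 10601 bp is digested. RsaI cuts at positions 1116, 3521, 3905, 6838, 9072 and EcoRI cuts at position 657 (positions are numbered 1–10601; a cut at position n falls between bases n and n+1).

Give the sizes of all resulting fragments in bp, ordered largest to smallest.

Combined cut positions (sorted): 657, 1116, 3521, 3905, 6838, 9072.
Linear molecule, 6 cuts → 7 fragments:
  657 − 0 = 657 bp
  1116 − 657 = 459 bp
  3521 − 1116 = 2405 bp
  3905 − 3521 = 384 bp
  6838 − 3905 = 2933 bp
  9072 − 6838 = 2234 bp
  10601 − 9072 = 1529 bp
Sorted largest to smallest: 2933, 2405, 2234, 1529, 657, 459, 384 bp.

2933, 2405, 2234, 1529, 657, 459, 384 bp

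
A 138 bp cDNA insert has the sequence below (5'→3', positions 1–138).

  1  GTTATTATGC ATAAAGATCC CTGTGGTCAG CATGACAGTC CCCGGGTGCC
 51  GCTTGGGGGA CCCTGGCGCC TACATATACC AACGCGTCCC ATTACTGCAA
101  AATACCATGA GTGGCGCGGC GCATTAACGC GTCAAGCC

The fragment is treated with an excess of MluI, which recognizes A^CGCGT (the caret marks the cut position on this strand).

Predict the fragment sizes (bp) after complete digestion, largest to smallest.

82, 45, 11 bp

MluI sites (ACGCGT) start at positions 82, 127.
MluI cuts after the first base of each site, so after positions 82, 127.
Linear molecule, 2 cuts → 3 fragments:
  1–82 → 82 bp
  83–127 → 45 bp
  128–138 → 11 bp
Sorted largest to smallest: 82, 45, 11 bp.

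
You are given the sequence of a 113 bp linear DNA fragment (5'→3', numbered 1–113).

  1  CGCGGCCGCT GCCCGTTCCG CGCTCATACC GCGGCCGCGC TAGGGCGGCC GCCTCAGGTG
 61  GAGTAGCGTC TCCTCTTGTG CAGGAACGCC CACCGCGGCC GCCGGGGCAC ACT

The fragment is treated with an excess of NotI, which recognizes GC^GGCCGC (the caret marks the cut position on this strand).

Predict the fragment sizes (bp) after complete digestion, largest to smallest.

50, 29, 17, 14, 3 bp

NotI sites (GCGGCCGC) start at positions 2, 31, 45, 95.
NotI cuts after base 2 of each site, so after positions 3, 32, 46, 96.
Linear molecule, 4 cuts → 5 fragments:
  1–3 → 3 bp
  4–32 → 29 bp
  33–46 → 14 bp
  47–96 → 50 bp
  97–113 → 17 bp
Sorted largest to smallest: 50, 29, 17, 14, 3 bp.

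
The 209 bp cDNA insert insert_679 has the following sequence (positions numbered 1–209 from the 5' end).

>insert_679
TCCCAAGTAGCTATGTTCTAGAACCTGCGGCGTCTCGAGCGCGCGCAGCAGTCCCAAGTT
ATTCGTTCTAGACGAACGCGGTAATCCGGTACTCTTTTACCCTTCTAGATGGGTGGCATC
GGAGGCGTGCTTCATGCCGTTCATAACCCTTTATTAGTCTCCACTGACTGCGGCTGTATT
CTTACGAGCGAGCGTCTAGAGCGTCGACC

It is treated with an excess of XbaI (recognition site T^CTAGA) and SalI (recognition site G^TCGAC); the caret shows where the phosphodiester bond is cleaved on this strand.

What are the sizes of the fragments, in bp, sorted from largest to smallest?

XbaI sites (TCTAGA) start at positions 17, 67, 104, 195.
XbaI cuts after the first base of each site, so after positions 17, 67, 104, 195.
The SalI site (GTCGAC) starts at position 203.
SalI cuts after the first base of each site, so after position 203.
Combined cut positions: 17, 67, 104, 195, 203.
Linear molecule, 5 cuts → 6 fragments:
  1–17 → 17 bp
  18–67 → 50 bp
  68–104 → 37 bp
  105–195 → 91 bp
  196–203 → 8 bp
  204–209 → 6 bp
Sorted largest to smallest: 91, 50, 37, 17, 8, 6 bp.

91, 50, 37, 17, 8, 6 bp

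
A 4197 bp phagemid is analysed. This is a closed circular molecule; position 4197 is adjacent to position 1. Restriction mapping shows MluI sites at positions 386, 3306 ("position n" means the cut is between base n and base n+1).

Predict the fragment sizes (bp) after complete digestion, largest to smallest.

Circular molecule, 2 cuts → 2 fragments:
  3306 − 386 = 2920 bp
  wrap: 4197 − 3306 + 386 = 1277 bp
Sorted largest to smallest: 2920, 1277 bp.

2920, 1277 bp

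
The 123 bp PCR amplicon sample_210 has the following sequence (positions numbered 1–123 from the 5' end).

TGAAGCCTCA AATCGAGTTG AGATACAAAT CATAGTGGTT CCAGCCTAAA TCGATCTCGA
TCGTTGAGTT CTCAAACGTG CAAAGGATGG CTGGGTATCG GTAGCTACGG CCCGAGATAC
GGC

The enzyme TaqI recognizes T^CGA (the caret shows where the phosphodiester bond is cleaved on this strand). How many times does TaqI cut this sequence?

3

TCGA occurs starting at positions 13, 51, 57.
TaqI cuts at 3 sites.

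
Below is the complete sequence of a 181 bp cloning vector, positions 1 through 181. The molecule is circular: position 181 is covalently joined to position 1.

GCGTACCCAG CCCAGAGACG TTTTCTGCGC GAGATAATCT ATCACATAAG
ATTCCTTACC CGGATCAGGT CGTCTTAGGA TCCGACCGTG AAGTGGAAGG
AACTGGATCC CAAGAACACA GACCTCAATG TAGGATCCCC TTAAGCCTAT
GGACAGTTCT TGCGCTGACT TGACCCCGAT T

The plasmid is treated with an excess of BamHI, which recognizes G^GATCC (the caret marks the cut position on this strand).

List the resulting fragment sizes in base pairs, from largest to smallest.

126, 28, 27 bp

BamHI sites (GGATCC) start at positions 78, 105, 133.
BamHI cuts after the first base of each site, so after positions 78, 105, 133.
Circular molecule, 3 cuts → 3 fragments:
  79–105 → 27 bp
  106–133 → 28 bp
  134–181 then 1–78 → 48 + 78 = 126 bp
Sorted largest to smallest: 126, 28, 27 bp.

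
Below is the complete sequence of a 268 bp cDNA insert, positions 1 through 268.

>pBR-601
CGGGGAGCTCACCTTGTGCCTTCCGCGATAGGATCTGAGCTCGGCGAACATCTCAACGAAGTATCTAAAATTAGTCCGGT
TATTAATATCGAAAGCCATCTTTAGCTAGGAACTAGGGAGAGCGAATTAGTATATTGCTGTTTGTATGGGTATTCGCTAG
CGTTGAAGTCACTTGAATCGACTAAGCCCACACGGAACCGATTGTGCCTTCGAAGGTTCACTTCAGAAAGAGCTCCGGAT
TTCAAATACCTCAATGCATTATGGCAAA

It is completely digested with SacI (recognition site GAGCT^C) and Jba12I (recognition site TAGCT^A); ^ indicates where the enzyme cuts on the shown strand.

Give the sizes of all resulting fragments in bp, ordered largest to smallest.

SacI sites (GAGCTC) start at positions 5, 37, 230.
SacI cuts after base 5 of each site (before the last base), so after positions 9, 41, 234.
The Jba12I site (TAGCTA) starts at position 103.
Jba12I cuts after base 5 of each site (before the last base), so after position 107.
Combined cut positions: 9, 41, 107, 234.
Linear molecule, 4 cuts → 5 fragments:
  1–9 → 9 bp
  10–41 → 32 bp
  42–107 → 66 bp
  108–234 → 127 bp
  235–268 → 34 bp
Sorted largest to smallest: 127, 66, 34, 32, 9 bp.

127, 66, 34, 32, 9 bp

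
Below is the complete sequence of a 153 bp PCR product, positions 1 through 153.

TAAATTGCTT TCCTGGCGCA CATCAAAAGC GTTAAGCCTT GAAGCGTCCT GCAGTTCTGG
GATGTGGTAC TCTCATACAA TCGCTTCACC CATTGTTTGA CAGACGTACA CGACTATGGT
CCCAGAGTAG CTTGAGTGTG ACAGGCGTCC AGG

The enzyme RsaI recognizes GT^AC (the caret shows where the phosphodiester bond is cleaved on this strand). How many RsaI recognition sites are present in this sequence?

GTAC occurs starting at positions 67, 106.
RsaI cuts at 2 sites.

2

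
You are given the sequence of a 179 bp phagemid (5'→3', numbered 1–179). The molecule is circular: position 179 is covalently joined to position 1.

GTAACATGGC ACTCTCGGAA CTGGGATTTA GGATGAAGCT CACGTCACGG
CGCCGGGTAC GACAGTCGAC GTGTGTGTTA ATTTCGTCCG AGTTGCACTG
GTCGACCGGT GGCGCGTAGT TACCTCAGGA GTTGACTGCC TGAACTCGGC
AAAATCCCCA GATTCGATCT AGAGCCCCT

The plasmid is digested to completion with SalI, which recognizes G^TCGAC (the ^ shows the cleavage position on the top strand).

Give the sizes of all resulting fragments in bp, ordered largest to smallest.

SalI sites (GTCGAC) start at positions 65, 101.
SalI cuts after the first base of each site, so after positions 65, 101.
Circular molecule, 2 cuts → 2 fragments:
  66–101 → 36 bp
  102–179 then 1–65 → 78 + 65 = 143 bp
Sorted largest to smallest: 143, 36 bp.

143, 36 bp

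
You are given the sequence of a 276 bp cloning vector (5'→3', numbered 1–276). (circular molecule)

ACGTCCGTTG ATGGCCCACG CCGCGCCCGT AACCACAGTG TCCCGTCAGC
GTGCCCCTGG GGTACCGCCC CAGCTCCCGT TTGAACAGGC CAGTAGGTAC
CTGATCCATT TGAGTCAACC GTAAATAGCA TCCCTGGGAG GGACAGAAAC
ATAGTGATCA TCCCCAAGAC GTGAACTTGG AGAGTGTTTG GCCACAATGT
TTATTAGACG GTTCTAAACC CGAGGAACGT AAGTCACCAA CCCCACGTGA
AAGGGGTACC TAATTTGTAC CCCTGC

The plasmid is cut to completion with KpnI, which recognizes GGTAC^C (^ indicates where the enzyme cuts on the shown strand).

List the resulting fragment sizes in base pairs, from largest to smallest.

159, 82, 35 bp

KpnI sites (GGTACC) start at positions 61, 96, 255.
KpnI cuts after base 5 of each site (before the last base), so after positions 65, 100, 259.
Circular molecule, 3 cuts → 3 fragments:
  66–100 → 35 bp
  101–259 → 159 bp
  260–276 then 1–65 → 17 + 65 = 82 bp
Sorted largest to smallest: 159, 82, 35 bp.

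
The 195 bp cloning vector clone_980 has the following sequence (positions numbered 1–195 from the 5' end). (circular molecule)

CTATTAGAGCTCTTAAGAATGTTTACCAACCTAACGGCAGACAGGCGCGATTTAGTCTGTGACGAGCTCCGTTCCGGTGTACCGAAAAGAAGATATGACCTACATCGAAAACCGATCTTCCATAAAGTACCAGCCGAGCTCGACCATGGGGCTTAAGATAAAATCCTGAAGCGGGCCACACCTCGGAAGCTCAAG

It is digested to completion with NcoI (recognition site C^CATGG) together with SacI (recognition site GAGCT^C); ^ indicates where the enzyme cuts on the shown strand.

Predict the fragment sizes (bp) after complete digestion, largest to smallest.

The NcoI site (CCATGG) starts at position 144.
NcoI cuts after the first base of each site, so after position 144.
SacI sites (GAGCTC) start at positions 7, 64, 136.
SacI cuts after base 5 of each site (before the last base), so after positions 11, 68, 140.
Combined cut positions: 11, 68, 140, 144.
Circular molecule, 4 cuts → 4 fragments:
  12–68 → 57 bp
  69–140 → 72 bp
  141–144 → 4 bp
  145–195 then 1–11 → 51 + 11 = 62 bp
Sorted largest to smallest: 72, 62, 57, 4 bp.

72, 62, 57, 4 bp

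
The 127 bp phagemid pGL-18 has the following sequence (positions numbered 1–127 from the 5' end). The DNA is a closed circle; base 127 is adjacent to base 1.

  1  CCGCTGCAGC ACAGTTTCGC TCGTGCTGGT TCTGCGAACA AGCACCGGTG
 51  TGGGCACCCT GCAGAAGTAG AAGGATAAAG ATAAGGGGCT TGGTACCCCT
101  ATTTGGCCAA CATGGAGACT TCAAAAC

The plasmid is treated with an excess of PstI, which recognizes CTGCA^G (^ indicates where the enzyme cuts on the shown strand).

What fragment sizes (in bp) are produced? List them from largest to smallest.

72, 55 bp

PstI sites (CTGCAG) start at positions 4, 59.
PstI cuts after base 5 of each site (before the last base), so after positions 8, 63.
Circular molecule, 2 cuts → 2 fragments:
  9–63 → 55 bp
  64–127 then 1–8 → 64 + 8 = 72 bp
Sorted largest to smallest: 72, 55 bp.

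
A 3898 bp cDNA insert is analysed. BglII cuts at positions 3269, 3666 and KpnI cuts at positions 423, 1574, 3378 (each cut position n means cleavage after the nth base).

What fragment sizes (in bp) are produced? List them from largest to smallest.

Combined cut positions (sorted): 423, 1574, 3269, 3378, 3666.
Linear molecule, 5 cuts → 6 fragments:
  423 − 0 = 423 bp
  1574 − 423 = 1151 bp
  3269 − 1574 = 1695 bp
  3378 − 3269 = 109 bp
  3666 − 3378 = 288 bp
  3898 − 3666 = 232 bp
Sorted largest to smallest: 1695, 1151, 423, 288, 232, 109 bp.

1695, 1151, 423, 288, 232, 109 bp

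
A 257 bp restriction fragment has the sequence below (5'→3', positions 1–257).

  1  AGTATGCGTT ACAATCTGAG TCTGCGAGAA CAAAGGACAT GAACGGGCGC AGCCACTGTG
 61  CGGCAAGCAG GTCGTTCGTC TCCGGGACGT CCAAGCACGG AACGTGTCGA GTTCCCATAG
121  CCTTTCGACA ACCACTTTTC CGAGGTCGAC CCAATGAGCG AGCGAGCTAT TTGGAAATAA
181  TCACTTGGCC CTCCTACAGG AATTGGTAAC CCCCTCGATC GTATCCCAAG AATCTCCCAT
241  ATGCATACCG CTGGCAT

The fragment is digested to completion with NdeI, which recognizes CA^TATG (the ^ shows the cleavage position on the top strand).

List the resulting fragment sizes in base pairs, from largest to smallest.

239, 18 bp

The NdeI site (CATATG) starts at position 238.
NdeI cuts after base 2 of each site, so after position 239.
Linear molecule, 1 cut → 2 fragments:
  1–239 → 239 bp
  240–257 → 18 bp
Sorted largest to smallest: 239, 18 bp.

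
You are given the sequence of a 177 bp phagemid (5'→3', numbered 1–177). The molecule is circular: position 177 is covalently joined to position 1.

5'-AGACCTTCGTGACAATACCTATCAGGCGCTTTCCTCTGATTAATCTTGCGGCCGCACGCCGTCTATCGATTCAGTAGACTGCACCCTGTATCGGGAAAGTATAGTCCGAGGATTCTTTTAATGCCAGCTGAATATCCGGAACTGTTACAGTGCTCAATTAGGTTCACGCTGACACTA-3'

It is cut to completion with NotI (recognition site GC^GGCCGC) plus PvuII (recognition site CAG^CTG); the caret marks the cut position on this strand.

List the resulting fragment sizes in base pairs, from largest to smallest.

The NotI site (GCGGCCGC) starts at position 48.
NotI cuts after base 2 of each site, so after position 49.
The PvuII site (CAGCTG) starts at position 125.
PvuII cuts after base 3 of each site, so after position 127.
Combined cut positions: 49, 127.
Circular molecule, 2 cuts → 2 fragments:
  50–127 → 78 bp
  128–177 then 1–49 → 50 + 49 = 99 bp
Sorted largest to smallest: 99, 78 bp.

99, 78 bp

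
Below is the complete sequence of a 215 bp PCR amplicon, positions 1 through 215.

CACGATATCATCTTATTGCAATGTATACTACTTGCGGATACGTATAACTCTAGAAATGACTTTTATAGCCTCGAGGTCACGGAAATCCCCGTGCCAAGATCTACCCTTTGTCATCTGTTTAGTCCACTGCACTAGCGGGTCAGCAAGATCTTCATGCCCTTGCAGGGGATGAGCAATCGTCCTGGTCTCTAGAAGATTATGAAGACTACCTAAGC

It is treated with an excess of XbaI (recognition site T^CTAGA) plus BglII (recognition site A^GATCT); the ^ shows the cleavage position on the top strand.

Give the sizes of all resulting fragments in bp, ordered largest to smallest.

XbaI sites (TCTAGA) start at positions 49, 188.
XbaI cuts after the first base of each site, so after positions 49, 188.
BglII sites (AGATCT) start at positions 97, 146.
BglII cuts after the first base of each site, so after positions 97, 146.
Combined cut positions: 49, 97, 146, 188.
Linear molecule, 4 cuts → 5 fragments:
  1–49 → 49 bp
  50–97 → 48 bp
  98–146 → 49 bp
  147–188 → 42 bp
  189–215 → 27 bp
Sorted largest to smallest: 49, 49, 48, 42, 27 bp.

49, 49, 48, 42, 27 bp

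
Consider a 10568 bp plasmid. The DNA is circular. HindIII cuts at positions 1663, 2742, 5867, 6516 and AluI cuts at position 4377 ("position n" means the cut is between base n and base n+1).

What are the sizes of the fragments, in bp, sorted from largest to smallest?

Combined cut positions (sorted): 1663, 2742, 4377, 5867, 6516.
Circular molecule, 5 cuts → 5 fragments:
  2742 − 1663 = 1079 bp
  4377 − 2742 = 1635 bp
  5867 − 4377 = 1490 bp
  6516 − 5867 = 649 bp
  wrap: 10568 − 6516 + 1663 = 5715 bp
Sorted largest to smallest: 5715, 1635, 1490, 1079, 649 bp.

5715, 1635, 1490, 1079, 649 bp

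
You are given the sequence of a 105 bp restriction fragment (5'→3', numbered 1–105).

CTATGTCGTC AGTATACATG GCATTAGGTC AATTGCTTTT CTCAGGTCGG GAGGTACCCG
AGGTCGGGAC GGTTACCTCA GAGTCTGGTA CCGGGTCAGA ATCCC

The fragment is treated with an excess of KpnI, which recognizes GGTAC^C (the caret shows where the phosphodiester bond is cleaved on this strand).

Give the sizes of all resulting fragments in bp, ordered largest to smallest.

KpnI sites (GGTACC) start at positions 53, 87.
KpnI cuts after base 5 of each site (before the last base), so after positions 57, 91.
Linear molecule, 2 cuts → 3 fragments:
  1–57 → 57 bp
  58–91 → 34 bp
  92–105 → 14 bp
Sorted largest to smallest: 57, 34, 14 bp.

57, 34, 14 bp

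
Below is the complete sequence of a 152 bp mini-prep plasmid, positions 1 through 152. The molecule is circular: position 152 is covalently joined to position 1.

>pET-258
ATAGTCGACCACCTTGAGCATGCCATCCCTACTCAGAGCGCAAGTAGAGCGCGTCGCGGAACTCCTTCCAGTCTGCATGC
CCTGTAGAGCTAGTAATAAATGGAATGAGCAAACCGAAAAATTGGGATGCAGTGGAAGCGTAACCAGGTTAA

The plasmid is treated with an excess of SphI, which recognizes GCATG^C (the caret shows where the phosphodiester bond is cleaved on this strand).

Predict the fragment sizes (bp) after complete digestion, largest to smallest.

SphI sites (GCATGC) start at positions 18, 75.
SphI cuts after base 5 of each site (before the last base), so after positions 22, 79.
Circular molecule, 2 cuts → 2 fragments:
  23–79 → 57 bp
  80–152 then 1–22 → 73 + 22 = 95 bp
Sorted largest to smallest: 95, 57 bp.

95, 57 bp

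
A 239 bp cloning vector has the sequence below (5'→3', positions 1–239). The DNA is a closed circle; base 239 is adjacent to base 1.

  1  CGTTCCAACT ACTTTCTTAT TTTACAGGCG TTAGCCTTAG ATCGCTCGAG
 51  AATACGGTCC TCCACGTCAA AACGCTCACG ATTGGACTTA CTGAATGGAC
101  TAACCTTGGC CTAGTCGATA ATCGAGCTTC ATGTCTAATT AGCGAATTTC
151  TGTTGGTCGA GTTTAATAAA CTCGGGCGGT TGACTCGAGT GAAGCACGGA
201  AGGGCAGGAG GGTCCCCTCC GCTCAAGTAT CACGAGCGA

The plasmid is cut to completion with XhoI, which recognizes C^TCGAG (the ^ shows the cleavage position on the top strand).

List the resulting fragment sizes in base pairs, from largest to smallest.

XhoI sites (CTCGAG) start at positions 45, 184.
XhoI cuts after the first base of each site, so after positions 45, 184.
Circular molecule, 2 cuts → 2 fragments:
  46–184 → 139 bp
  185–239 then 1–45 → 55 + 45 = 100 bp
Sorted largest to smallest: 139, 100 bp.

139, 100 bp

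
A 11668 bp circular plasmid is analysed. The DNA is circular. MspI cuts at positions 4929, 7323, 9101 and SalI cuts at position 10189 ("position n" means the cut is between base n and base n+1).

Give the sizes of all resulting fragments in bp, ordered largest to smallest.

Combined cut positions (sorted): 4929, 7323, 9101, 10189.
Circular molecule, 4 cuts → 4 fragments:
  7323 − 4929 = 2394 bp
  9101 − 7323 = 1778 bp
  10189 − 9101 = 1088 bp
  wrap: 11668 − 10189 + 4929 = 6408 bp
Sorted largest to smallest: 6408, 2394, 1778, 1088 bp.

6408, 2394, 1778, 1088 bp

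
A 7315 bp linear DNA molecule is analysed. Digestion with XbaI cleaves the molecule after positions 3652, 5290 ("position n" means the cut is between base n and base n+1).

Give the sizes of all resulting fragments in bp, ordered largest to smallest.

3652, 2025, 1638 bp

Linear molecule, 2 cuts → 3 fragments:
  3652 − 0 = 3652 bp
  5290 − 3652 = 1638 bp
  7315 − 5290 = 2025 bp
Sorted largest to smallest: 3652, 2025, 1638 bp.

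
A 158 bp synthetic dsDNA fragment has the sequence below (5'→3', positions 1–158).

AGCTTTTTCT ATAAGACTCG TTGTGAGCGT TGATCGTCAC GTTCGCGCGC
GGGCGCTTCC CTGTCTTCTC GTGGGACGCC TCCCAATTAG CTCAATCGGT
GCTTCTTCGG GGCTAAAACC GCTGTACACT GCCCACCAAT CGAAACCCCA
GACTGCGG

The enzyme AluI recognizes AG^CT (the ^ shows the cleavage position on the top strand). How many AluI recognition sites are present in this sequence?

AGCT occurs starting at positions 1, 89.
AluI cuts at 2 sites.

2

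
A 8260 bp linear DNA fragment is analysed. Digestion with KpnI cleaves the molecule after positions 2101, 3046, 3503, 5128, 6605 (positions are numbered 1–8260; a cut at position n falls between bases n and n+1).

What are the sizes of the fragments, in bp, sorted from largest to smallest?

2101, 1655, 1625, 1477, 945, 457 bp

Linear molecule, 5 cuts → 6 fragments:
  2101 − 0 = 2101 bp
  3046 − 2101 = 945 bp
  3503 − 3046 = 457 bp
  5128 − 3503 = 1625 bp
  6605 − 5128 = 1477 bp
  8260 − 6605 = 1655 bp
Sorted largest to smallest: 2101, 1655, 1625, 1477, 945, 457 bp.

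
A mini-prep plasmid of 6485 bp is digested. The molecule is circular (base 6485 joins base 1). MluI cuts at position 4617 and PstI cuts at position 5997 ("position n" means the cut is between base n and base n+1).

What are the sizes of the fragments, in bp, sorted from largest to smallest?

Combined cut positions (sorted): 4617, 5997.
Circular molecule, 2 cuts → 2 fragments:
  5997 − 4617 = 1380 bp
  wrap: 6485 − 5997 + 4617 = 5105 bp
Sorted largest to smallest: 5105, 1380 bp.

5105, 1380 bp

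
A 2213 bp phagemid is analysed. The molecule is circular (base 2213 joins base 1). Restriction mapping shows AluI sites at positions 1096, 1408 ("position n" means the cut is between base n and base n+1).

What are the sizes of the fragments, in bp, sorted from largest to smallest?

Circular molecule, 2 cuts → 2 fragments:
  1408 − 1096 = 312 bp
  wrap: 2213 − 1408 + 1096 = 1901 bp
Sorted largest to smallest: 1901, 312 bp.

1901, 312 bp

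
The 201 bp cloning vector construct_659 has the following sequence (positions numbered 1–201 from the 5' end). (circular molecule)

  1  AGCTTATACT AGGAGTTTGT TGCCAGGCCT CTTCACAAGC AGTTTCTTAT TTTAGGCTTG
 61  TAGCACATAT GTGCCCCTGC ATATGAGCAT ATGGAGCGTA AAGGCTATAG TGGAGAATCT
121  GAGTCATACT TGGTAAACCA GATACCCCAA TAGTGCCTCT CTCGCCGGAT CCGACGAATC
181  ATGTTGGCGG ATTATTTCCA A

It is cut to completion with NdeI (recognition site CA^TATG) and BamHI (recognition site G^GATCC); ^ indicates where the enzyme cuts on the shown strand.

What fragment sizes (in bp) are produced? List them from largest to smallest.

101, 78, 14, 8 bp

NdeI sites (CATATG) start at positions 66, 80, 88.
NdeI cuts after base 2 of each site, so after positions 67, 81, 89.
The BamHI site (GGATCC) starts at position 167.
BamHI cuts after the first base of each site, so after position 167.
Combined cut positions: 67, 81, 89, 167.
Circular molecule, 4 cuts → 4 fragments:
  68–81 → 14 bp
  82–89 → 8 bp
  90–167 → 78 bp
  168–201 then 1–67 → 34 + 67 = 101 bp
Sorted largest to smallest: 101, 78, 14, 8 bp.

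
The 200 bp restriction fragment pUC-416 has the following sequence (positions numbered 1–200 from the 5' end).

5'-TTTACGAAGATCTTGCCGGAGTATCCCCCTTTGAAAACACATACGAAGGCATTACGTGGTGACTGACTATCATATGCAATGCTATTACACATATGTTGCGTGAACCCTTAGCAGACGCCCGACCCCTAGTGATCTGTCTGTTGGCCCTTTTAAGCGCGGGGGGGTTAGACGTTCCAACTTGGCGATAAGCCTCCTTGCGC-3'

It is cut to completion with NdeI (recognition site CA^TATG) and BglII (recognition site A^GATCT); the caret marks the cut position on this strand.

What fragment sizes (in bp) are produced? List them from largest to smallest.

109, 64, 19, 8 bp

NdeI sites (CATATG) start at positions 71, 90.
NdeI cuts after base 2 of each site, so after positions 72, 91.
The BglII site (AGATCT) starts at position 8.
BglII cuts after the first base of each site, so after position 8.
Combined cut positions: 8, 72, 91.
Linear molecule, 3 cuts → 4 fragments:
  1–8 → 8 bp
  9–72 → 64 bp
  73–91 → 19 bp
  92–200 → 109 bp
Sorted largest to smallest: 109, 64, 19, 8 bp.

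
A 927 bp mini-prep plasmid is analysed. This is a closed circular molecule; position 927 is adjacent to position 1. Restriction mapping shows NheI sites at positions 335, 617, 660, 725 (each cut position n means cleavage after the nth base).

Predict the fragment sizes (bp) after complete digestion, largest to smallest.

537, 282, 65, 43 bp

Circular molecule, 4 cuts → 4 fragments:
  617 − 335 = 282 bp
  660 − 617 = 43 bp
  725 − 660 = 65 bp
  wrap: 927 − 725 + 335 = 537 bp
Sorted largest to smallest: 537, 282, 65, 43 bp.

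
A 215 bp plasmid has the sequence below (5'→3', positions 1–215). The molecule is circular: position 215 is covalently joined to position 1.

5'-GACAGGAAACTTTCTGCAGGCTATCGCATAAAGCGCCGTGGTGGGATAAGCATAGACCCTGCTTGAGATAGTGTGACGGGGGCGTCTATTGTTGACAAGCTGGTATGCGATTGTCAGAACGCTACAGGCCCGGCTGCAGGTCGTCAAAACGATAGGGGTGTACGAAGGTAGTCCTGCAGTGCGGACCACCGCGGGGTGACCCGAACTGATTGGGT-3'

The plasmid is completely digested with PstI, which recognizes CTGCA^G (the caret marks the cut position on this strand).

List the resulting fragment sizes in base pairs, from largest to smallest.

120, 55, 40 bp

PstI sites (CTGCAG) start at positions 14, 134, 174.
PstI cuts after base 5 of each site (before the last base), so after positions 18, 138, 178.
Circular molecule, 3 cuts → 3 fragments:
  19–138 → 120 bp
  139–178 → 40 bp
  179–215 then 1–18 → 37 + 18 = 55 bp
Sorted largest to smallest: 120, 55, 40 bp.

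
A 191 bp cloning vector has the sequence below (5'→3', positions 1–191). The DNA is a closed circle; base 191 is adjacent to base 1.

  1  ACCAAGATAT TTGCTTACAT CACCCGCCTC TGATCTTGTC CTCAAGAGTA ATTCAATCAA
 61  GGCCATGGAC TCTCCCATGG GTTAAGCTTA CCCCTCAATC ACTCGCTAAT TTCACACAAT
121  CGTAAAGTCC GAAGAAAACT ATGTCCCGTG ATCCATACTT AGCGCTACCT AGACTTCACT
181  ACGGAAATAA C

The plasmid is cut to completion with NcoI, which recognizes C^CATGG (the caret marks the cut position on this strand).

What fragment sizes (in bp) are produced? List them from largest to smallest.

179, 12 bp

NcoI sites (CCATGG) start at positions 63, 75.
NcoI cuts after the first base of each site, so after positions 63, 75.
Circular molecule, 2 cuts → 2 fragments:
  64–75 → 12 bp
  76–191 then 1–63 → 116 + 63 = 179 bp
Sorted largest to smallest: 179, 12 bp.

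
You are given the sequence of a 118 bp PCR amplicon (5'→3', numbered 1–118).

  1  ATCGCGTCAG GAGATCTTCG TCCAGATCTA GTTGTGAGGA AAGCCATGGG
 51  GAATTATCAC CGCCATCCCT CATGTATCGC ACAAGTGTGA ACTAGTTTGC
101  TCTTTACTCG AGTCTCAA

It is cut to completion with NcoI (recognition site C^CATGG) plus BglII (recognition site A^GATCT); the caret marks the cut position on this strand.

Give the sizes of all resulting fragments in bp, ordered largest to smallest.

The NcoI site (CCATGG) starts at position 44.
NcoI cuts after the first base of each site, so after position 44.
BglII sites (AGATCT) start at positions 12, 24.
BglII cuts after the first base of each site, so after positions 12, 24.
Combined cut positions: 12, 24, 44.
Linear molecule, 3 cuts → 4 fragments:
  1–12 → 12 bp
  13–24 → 12 bp
  25–44 → 20 bp
  45–118 → 74 bp
Sorted largest to smallest: 74, 20, 12, 12 bp.

74, 20, 12, 12 bp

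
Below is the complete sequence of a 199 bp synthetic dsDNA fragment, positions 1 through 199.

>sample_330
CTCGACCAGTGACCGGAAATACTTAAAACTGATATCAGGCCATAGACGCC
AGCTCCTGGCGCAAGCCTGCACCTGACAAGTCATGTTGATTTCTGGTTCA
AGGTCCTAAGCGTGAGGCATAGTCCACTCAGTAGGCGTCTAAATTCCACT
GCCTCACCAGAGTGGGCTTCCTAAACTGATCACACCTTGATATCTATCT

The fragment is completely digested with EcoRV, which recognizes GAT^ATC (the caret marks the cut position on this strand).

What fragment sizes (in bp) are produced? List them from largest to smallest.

158, 33, 8 bp

EcoRV sites (GATATC) start at positions 31, 189.
EcoRV cuts after base 3 of each site, so after positions 33, 191.
Linear molecule, 2 cuts → 3 fragments:
  1–33 → 33 bp
  34–191 → 158 bp
  192–199 → 8 bp
Sorted largest to smallest: 158, 33, 8 bp.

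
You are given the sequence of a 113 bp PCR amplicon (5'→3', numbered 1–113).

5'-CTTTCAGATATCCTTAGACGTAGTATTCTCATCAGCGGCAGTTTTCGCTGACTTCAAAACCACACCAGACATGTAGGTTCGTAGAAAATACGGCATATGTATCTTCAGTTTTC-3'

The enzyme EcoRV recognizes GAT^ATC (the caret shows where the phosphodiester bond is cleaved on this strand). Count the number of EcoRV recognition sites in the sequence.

1

GATATC occurs starting at position 7.
EcoRV cuts at 1 site.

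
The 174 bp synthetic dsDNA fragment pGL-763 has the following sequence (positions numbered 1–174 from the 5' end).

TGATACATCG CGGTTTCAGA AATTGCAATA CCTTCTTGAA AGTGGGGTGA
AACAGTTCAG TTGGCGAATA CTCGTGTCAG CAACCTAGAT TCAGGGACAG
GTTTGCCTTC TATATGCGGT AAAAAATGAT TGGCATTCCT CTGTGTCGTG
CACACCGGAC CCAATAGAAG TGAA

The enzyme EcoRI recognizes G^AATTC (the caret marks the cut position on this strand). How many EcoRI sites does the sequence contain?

No occurrence of GAATTC is present in the sequence.
EcoRI does not cut: 0 sites.

0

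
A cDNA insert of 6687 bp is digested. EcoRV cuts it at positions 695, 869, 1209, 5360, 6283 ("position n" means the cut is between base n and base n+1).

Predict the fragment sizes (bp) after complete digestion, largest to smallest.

4151, 923, 695, 404, 340, 174 bp

Linear molecule, 5 cuts → 6 fragments:
  695 − 0 = 695 bp
  869 − 695 = 174 bp
  1209 − 869 = 340 bp
  5360 − 1209 = 4151 bp
  6283 − 5360 = 923 bp
  6687 − 6283 = 404 bp
Sorted largest to smallest: 4151, 923, 695, 404, 340, 174 bp.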